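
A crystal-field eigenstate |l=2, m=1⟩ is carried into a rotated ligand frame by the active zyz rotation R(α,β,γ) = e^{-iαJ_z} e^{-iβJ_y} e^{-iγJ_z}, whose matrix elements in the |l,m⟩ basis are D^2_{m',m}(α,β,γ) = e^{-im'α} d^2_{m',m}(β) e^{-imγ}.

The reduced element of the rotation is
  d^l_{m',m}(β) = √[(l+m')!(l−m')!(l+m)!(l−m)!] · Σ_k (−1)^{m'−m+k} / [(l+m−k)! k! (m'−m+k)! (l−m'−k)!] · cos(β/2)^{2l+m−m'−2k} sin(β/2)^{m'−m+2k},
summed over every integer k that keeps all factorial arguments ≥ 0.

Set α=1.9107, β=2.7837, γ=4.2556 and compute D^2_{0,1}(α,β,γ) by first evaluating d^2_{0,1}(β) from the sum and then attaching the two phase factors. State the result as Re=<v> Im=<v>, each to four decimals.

Split into d^2_{0,1}(β=2.7837) × two z-phases.
Half-angle: c=0.177993, s=0.984032. N=√(2·2·6·1)=4.898979
k∈{1,2} keeps every argument non-negative
  k=1: (−1)^0·4.8990/(2)·0.1780^3·0.9840^1 = +0.013592
  k=2: (−1)^1·4.8990/(2)·0.1780^1·0.9840^3 = -0.415437
d^2_{0,1}(2.7837) = +0.013592 -0.415437 = -0.401845
D = (+1.000000+0.000000i)·(-0.401845)·(-0.441069+0.897473i) = +0.177241-0.360645i

Re=0.1772 Im=-0.3606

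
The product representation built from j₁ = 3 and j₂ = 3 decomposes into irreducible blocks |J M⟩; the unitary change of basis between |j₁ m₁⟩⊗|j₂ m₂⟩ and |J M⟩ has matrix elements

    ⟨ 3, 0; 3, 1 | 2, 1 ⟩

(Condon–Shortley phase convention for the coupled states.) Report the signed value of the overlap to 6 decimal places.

+√(1/42) = +0.154303

triangle: 4!*2!*2!/9! = 96/362880
(j±m)!: 3!*3!*4!*2!*3!*1! = 10368
prefactor² = (2J+1)*Δ*N² = 96/7
  k=2: +1/(2!*2!*1!*2!*1!*0!) = 1/8
  k=3: −1/(3!*1!*0!*1!*2!*1!) = -1/12
Σ = 1/24  ⇒  CG² = 96/7*(1/24)² = 1/42
CG = +√(1/42) = +0.154303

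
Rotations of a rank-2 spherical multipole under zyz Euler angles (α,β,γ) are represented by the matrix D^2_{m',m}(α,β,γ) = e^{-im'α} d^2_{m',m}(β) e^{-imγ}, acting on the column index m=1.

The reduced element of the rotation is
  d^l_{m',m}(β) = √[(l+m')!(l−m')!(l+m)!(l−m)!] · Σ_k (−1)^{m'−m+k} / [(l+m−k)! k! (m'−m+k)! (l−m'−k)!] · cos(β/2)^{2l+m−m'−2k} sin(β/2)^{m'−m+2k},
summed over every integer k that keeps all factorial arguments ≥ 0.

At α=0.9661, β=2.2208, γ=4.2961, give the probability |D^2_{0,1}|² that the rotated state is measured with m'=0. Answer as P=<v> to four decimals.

P=0.3482

First d^2_{0,1}(β=2.2208), then the phase factors e^{-i(0)α} and e^{-i(1)γ}:
Half-angle: c=0.444303, s=0.895876. N=√(2·2·6·1)=4.898979
k: max(0,(1)−(0))=1 … min(2+(1),2−(0))=2
  k=1: (−1)^0·4.8990/(2)·0.4443^3·0.8959^1 = +0.192470
  k=2: (−1)^1·4.8990/(2)·0.4443^1·0.8959^3 = -0.782527
d^2_{0,1}(2.2208) = +0.192470 -0.782527 = -0.590058
|D^2_{0,1}|² = |d^2_{0,1}(β)|² = (-0.590058)² = 0.348168 (the z-rotation phases have unit modulus)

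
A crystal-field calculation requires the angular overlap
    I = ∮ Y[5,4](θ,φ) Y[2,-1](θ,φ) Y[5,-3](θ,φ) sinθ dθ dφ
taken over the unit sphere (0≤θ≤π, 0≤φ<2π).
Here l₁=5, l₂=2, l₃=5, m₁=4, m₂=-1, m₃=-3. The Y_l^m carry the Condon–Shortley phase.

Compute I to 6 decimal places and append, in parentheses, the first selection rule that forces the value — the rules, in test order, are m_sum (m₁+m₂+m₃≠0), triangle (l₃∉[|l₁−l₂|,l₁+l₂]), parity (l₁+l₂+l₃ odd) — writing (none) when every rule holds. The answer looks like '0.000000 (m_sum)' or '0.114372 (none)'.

0.196098 (none)

Checks pass: Σm=0; 12 even; l₃=5∈[3,7].
(2·5+1)(2·2+1)(2·5+1) = 605
Δ: 2! 8! 2! / 13! → 1/38610
sum: t=0:+1/2880 t=1:−1/576 t=2:+1/2880 = -1/960
3j²(5 2 5; 0 0 0) = Δ·Π!·Σ² = 10/429  (sign +1)
sum: t=0:+1/10080 t=1:−1/80640 = 1/11520
3j²(5 2 5; 4 -1 -3) = Δ·Π!·Σ² = 49/1430  (sign +1)
combine: 4πI² = 605·10/429·49/1430 = 245/507
take √, sign +1: I = 0.19609844
No selection rule forces the value: the integral is nonzero (none).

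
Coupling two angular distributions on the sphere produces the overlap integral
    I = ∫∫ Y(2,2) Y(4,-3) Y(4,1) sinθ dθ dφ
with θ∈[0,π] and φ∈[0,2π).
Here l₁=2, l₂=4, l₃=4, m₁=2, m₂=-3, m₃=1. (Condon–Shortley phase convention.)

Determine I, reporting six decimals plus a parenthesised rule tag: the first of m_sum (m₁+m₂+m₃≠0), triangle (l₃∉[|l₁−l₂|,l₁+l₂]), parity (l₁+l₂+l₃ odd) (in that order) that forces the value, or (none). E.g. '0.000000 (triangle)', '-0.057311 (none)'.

0.159270 (none)

m-sum 0 ✓  L=10 even ✓  2≤4≤6 ✓
Π(2lᵢ+1) = 5×9×9 = 405
triangle coeff Δ(2,4,4) = 1/13860
Σ_t [0,2]: t=0:+1/192 t=1:−1/36 t=2:+1/192 = -5/288
(3j)²=20/693 [(2 4 4; 0 0 0)], sign=-1
Σ_t [0,0]: t=0:+1/480 = 1/480
(3j)²=3/110 [(2 4 4; 2 -3 1)], sign=-1
⇒ 4πI² = 270/847
I = (+1)√(270/847/(4π)) = 0.15927046
No selection rule forces the value: the integral is nonzero (none).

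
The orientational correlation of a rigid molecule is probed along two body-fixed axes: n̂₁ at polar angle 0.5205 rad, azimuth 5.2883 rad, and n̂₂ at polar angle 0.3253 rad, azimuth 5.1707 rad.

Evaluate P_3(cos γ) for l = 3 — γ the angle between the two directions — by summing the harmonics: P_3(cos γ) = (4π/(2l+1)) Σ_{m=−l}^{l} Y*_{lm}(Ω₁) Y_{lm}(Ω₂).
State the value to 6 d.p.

Expand P_3 via completeness: Σ_{m} conj(Y_{3,m}) at Ω₁ times Y_{3,m} at Ω₂ —
  m=-3: Y*=-0.05069 - 0.00802j  Y=-0.01336 - 0.00265j  product 0.00066 + 0.00024j
  m=-2: Y*=-0.08921 - 0.20032j  Y=-0.06019 + 0.07849j  product 0.02109 + 0.00505j
  m=-1: Y*=0.24188 - 0.37250j  Y=0.15945 + 0.32320j  product 0.15896 + 0.01878j
  m=+0: Y*=0.24715 + 0.00000j  Y=0.52662 + 0.00000j  product 0.13016 + 0.00000j
  m=+1: Y*=-0.24188 - 0.37250j  Y=-0.15945 + 0.32320j  product 0.15896 - 0.01878j
  m=+2: Y*=-0.08921 + 0.20032j  Y=-0.06019 - 0.07849j  product 0.02109 - 0.00505j
  m=+3: Y*=0.05069 - 0.00802j  Y=0.01336 - 0.00265j  product 0.00066 - 0.00024j
Σ over m = 0.49157 + 0.00000j; ×(4π/7) → 0.88247 + 0.00000j. Real part: 0.882473

0.882473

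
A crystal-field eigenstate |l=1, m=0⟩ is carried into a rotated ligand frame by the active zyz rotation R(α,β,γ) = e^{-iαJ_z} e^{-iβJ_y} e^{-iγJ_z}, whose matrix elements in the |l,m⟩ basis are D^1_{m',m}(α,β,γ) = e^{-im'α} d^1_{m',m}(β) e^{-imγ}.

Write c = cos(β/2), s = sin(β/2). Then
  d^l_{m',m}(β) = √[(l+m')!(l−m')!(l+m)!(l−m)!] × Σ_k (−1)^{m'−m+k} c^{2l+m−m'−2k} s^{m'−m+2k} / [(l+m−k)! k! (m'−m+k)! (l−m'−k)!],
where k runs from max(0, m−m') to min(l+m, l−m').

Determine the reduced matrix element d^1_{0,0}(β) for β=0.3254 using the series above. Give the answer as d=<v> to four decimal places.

d^1_{0,0}(β=0.3254) via the finite sum:
Half-angle: c=0.986794, s=0.161983. N=√(1·1·1·1)=1.000000
k: max(0,(0)−(0))=0 … min(1+(0),1−(0))=1
  k=0: (−1)^0·1.0000/(1)·0.9868^2·0.1620^0 = +0.973761
  k=1: (−1)^1·1.0000/(1)·0.9868^0·0.1620^2 = -0.026239
d^1_{0,0}(0.3254) = +0.973761 -0.026239 = +0.947523

d=0.9475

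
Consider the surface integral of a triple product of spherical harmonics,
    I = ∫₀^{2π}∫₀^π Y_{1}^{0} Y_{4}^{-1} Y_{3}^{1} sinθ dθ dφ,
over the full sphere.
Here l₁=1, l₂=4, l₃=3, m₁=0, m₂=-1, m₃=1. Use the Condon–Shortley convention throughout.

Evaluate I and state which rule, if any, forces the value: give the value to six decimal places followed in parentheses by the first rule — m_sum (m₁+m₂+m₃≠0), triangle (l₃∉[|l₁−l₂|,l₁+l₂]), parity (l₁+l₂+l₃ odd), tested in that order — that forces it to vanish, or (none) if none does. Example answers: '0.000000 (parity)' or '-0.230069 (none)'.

m-sum 0 ✓  L=8 even ✓  3≤3≤5 ✓
Π(2lᵢ+1) = 3×9×7 = 189
triangle coeff Δ(1,4,3) = 1/252
Σ_t [1,1]: t=1:−1/36 = -1/36
(3j)²=4/63 [(1 4 3; 0 0 0)], sign=+1
Σ_t [1,1]: t=1:−1/48 = -1/48
(3j)²=5/84 [(1 4 3; 0 -1 1)], sign=-1
⇒ 4πI² = 5/7
I = (-1)√(5/7/(4π)) = -0.23841361
No selection rule forces the value: the integral is nonzero (none).

-0.238414 (none)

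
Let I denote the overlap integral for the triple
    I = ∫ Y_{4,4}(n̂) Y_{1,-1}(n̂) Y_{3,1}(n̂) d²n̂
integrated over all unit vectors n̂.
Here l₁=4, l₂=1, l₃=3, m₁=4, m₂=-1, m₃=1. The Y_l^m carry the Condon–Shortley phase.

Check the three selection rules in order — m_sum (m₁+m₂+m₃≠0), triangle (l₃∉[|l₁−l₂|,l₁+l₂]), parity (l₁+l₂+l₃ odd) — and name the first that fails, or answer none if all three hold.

azimuthal sum: 4 − 1 + 1 = 4  ✗
3 ≤ 3 ≤ 5 (triangle on l)
L = 4 + 1 + 3 = 8 (even)

m_sum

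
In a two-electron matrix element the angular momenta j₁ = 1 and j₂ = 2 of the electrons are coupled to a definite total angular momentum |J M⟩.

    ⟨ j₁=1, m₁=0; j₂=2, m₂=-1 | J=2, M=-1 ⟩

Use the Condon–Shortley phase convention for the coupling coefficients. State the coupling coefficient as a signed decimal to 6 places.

j₁+j₂−J=1  J+j₁−j₂=1  J−j₁+j₂=3  j₁+j₂+J+1=6
(j₁±m₁, j₂±m₂, J±M) = (1,1,1,3,1,3)
P² = 3/2
sum k=0..1:
  [0] +1/2 = 1/2
  [1] −1/6 = -1/6
S = 1/3
C² = P²·S² = 1/6 ; C = +0.408248

+√(1/6) ≈ +0.408248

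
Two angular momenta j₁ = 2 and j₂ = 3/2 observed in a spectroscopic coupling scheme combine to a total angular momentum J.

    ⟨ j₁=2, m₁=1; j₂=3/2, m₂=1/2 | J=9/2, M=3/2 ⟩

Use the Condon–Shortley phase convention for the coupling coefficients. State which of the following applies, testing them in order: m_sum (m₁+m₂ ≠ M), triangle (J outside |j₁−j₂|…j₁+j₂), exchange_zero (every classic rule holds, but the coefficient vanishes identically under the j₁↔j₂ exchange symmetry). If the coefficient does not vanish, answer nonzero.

m-sum: m₁+m₂ = 1+1/2 = 3/2, M = 3/2  ✓
triangle: need |j₁−j₂| ≤ J ≤ j₁+j₂, i.e. J ∈ [1/2, 7/2]; J = 9/2 is outside ✗ ⇒ coefficient is 0

triangle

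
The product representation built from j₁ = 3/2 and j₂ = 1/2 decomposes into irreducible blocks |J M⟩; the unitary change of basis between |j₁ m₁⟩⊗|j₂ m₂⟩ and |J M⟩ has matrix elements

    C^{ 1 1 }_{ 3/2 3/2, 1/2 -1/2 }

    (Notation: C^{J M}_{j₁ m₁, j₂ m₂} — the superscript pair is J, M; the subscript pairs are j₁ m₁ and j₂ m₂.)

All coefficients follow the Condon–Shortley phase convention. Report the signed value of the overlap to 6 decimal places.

√[3·1!2!0!/4! · 3!0!0!1!2!0!] = √(3)
  +(−1)^0/∏(0,1,0,0,2,0)! = 1/2  (running 1/2)
⟨..|..⟩ = √(3)·(1/2) = +0.866025

+√(3/4) = +0.866025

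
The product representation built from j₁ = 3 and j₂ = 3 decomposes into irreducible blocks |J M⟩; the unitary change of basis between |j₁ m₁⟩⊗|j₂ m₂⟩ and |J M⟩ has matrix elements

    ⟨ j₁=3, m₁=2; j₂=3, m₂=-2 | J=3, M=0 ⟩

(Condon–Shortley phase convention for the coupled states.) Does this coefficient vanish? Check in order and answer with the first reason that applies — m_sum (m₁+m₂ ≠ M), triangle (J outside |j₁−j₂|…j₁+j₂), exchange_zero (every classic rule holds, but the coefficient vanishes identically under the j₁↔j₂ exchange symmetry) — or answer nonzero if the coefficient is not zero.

nonzero

m-sum: m₁+m₂ = 2+(-2) = 0, M = 0  ✓
triangle: |j₁−j₂| = 0 ≤ J = 3 ≤ j₁+j₂ = 6  ✓
exchange: j₁≠j₂ or m₁≠m₂ — the exchange symmetry imposes no constraint here
value check: CG = +√(1/6) = +0.408248 ≠ 0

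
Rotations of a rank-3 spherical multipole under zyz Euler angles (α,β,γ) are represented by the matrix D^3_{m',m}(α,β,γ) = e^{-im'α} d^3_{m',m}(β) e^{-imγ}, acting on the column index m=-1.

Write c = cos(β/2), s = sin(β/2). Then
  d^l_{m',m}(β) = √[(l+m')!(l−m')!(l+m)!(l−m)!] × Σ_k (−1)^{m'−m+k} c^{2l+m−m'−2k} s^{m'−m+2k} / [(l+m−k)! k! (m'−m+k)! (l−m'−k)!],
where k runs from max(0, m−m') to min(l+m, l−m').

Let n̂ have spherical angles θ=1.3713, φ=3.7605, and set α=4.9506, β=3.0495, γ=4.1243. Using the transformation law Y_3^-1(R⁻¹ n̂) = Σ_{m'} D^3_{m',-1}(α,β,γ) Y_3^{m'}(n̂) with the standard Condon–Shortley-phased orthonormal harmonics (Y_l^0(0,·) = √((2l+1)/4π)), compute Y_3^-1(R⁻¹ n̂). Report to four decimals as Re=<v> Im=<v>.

Need the full column D^3_{m',-1} for m'=−3..3 at α=4.9506, β=3.0495, γ=4.1243.
cos(β/2)=0.046030, sin(β/2)=0.998940
d^3_{-3,-1}: single k=2 term ⇒ +0.000017;  D = +0.000017+0.000002i
d^3_{-2,-1}: k∈[1..2] ⇒ +0.000001 -0.000615 = -0.000614;  D = -0.000068-0.000610i
d^3_{-1,-1}: k∈[0..2] ⇒ +0.000000 -0.000036 +0.012659 = +0.012623;  D = -0.011858+0.004327i
d^3_{0,-1}: k∈[0..2] ⇒ -0.000001 +0.001010 -0.158610 = -0.157600;  D = +0.087432+0.131124i
d^3_{1,-1}: k∈[0..2] ⇒ +0.000027 -0.016878 +0.993657 = +0.976806;  D = +0.661885-0.718371i
d^3_{2,-1}: k∈[0..1] ⇒ -0.000615 +0.144790 = +0.144175;  D = +0.126089+0.069915i
d^3_{3,-1}: single k=0 term ⇒ +0.008171;  D = -0.002164+0.007879i
Y_3^{m'}(θ=1.3713,φ=3.7605) and Σ D·Y over m':
  (+0.0000+0.0000i)·(+0.1108+0.3769i)  (-0.0001-0.0006i)·(+0.0636-0.1839i)  (-0.0119+0.0043i)·(+0.2073-0.1477i)  (+0.0874+0.1311i)·(-0.2073+0.0000i)  (+0.6619-0.7184i)·(-0.2073-0.1477i)  (+0.1261+0.0699i)·(+0.0636+0.1839i)  (-0.0022+0.0079i)·(-0.1108+0.3769i)
Y_3^-1(R⁻¹ n̂) = -0.270965+0.052588i

Re=-0.2710 Im=0.0526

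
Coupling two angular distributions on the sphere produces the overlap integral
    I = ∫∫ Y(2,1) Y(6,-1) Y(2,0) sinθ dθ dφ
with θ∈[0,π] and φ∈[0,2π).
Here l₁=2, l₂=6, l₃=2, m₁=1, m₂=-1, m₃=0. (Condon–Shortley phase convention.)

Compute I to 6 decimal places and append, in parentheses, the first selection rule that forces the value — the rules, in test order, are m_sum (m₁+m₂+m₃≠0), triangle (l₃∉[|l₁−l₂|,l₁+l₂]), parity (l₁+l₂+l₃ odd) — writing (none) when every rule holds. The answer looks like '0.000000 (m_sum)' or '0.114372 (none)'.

|2−6|≤2≤2+6 violated ⇒ I = 0

0.000000 (triangle)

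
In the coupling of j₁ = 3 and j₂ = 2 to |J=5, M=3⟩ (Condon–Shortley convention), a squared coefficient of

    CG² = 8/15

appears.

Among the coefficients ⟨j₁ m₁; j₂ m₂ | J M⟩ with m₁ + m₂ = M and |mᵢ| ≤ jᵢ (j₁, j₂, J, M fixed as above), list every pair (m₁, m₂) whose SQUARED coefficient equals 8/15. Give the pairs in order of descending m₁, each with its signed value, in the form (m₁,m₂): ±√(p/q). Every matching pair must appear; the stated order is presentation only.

(2,1): +√(8/15)

Admissible pairs with m₁+m₂ = M = 3: (1,2), (2,1), (3,0)
  (m₁,m₂)=(3,0): CG² = 2/15, CG = +√(2/15)
  (m₁,m₂)=(2,1): CG² = 8/15, CG = +√(8/15)   ← matches the target
  (m₁,m₂)=(1,2): CG² = 1/3, CG = +√(1/3)
Pairs with CG² = 8/15: (2,1): +√(8/15)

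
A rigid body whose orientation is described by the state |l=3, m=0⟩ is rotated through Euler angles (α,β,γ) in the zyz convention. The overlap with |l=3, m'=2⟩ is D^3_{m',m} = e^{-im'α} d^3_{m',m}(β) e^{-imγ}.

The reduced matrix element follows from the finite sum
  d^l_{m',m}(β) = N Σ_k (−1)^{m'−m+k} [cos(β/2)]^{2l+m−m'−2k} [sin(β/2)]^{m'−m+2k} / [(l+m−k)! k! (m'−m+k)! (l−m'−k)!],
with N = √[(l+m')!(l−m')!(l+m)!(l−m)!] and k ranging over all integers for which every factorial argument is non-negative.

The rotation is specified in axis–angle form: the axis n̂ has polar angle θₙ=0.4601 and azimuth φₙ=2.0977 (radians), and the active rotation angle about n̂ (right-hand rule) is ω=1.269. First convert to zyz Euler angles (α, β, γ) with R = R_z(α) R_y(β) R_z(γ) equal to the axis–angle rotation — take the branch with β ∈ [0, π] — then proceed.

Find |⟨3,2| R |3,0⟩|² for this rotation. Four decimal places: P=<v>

Axis–angle → zyz. n̂ = (sinθₙcosφₙ, sinθₙsinφₙ, cosθₙ) = (-0.223289, +0.383812, +0.896008), ω = 1.2690.
R = I cosω + sinω [n̂]ₓ + (1−cosω) n̂n̂ᵀ gives
  R = [+0.332274, -0.915740, +0.225864; +0.795285, +0.400761, +0.454877; -0.507066, +0.028483, +0.861436]
β = atan2(√(R₁₃²+R₂₃²), R₃₃) = 0.532705; α = atan2(R₂₃, R₁₃) mod 2π = 1.109920; γ = atan2(R₃₂, −R₃₁) mod 2π = 0.056113
Split into d^3_{2,0}(β=0.5327) × two z-phases.
Half-angle: c=0.964737, s=0.263214. N=√(120·1·6·6)=65.726707
k: max(0,(0)−(2))=0 … min(3+(0),3−(2))=1
  k=0: (−1)^2·65.7267/(12)·0.9647^4·0.2632^2 = +0.328713
  k=1: (−1)^3·65.7267/(12)·0.9647^2·0.2632^4 = -0.024469
d^3_{2,0}(0.5327) = +0.328713 -0.024469 = +0.304244
|D^3_{2,0}|² = |d^3_{2,0}(β)|² = (+0.304244)² = 0.092564 (the z-rotation phases have unit modulus)

P=0.0926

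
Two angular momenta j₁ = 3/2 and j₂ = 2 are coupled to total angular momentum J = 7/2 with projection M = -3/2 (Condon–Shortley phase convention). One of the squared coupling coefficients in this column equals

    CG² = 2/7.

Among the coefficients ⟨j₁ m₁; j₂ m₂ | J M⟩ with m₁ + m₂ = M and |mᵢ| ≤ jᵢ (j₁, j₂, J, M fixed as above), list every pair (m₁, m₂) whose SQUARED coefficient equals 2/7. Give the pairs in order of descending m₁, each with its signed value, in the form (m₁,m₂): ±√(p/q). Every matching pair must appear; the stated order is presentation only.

(-3/2,0): +√(2/7)

Admissible pairs with m₁+m₂ = M = -3/2: (-3/2,0), (-1/2,-1), (1/2,-2)
  (m₁,m₂)=(1/2,-2): CG² = 1/7, CG = +√(1/7)
  (m₁,m₂)=(-1/2,-1): CG² = 4/7, CG = +√(4/7)
  (m₁,m₂)=(-3/2,0): CG² = 2/7, CG = +√(2/7)   ← matches the target
Pairs with CG² = 2/7: (-3/2,0): +√(2/7)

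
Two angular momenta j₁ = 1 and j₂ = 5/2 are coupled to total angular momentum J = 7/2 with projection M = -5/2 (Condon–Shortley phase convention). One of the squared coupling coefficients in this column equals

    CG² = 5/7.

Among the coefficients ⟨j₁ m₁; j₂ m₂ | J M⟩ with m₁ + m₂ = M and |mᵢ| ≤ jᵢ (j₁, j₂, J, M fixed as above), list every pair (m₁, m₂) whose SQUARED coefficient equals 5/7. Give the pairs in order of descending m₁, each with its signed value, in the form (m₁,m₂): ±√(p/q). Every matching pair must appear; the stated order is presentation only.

(-1,-3/2): +√(5/7)

Admissible pairs with m₁+m₂ = M = -5/2: (-1,-3/2), (0,-5/2)
  (m₁,m₂)=(0,-5/2): CG² = 2/7, CG = +√(2/7)
  (m₁,m₂)=(-1,-3/2): CG² = 5/7, CG = +√(5/7)   ← matches the target
Pairs with CG² = 5/7: (-1,-3/2): +√(5/7)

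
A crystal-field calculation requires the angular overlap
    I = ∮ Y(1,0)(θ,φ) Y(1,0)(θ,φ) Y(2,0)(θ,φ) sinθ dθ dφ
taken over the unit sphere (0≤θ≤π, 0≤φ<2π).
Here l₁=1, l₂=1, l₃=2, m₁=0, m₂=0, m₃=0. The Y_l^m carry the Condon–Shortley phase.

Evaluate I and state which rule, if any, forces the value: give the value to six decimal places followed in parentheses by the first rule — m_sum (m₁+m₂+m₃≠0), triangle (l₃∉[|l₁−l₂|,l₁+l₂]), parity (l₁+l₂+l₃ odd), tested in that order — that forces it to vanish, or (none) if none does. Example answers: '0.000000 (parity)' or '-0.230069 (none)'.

Rules hold: Σm=0, L=4 even, 0≤2≤2.
N = 3·3·5 = 45
Δ = 0!·2!·2!/5! = 1/30
Racah Σ t=0..0: t=0:+1/1 = 1/1
⇒ 3j(1 1 2; 0 0 0)² = 2/15, sgn +1
(m-triple is (0,0,0) — same symbol as above.)
4πI² = N·(3j₀)²·(3jₘ)² = 4/5
I = +1·√(0.8/4π) = 0.25231325
No selection rule forces the value: the integral is nonzero (none).

0.252313 (none)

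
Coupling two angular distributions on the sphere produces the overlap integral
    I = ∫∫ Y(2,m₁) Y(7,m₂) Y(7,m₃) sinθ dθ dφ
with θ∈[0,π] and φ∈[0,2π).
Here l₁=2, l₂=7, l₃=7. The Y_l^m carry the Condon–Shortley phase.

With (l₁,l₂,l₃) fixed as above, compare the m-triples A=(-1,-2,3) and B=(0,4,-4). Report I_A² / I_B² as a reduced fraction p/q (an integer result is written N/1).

1875/64

Shared (l₁,l₂,l₃)=(2,7,7): N and (l;000)² cancel in I_A²/I_B².
A: Δ = 2!·2!·12!/17! = 1/185640; Racah Σ t=1..2: t=1:−1/1935360 t=2:+1/4354560 = -1/3483648; ⇒ 3j(2 7 7; -1 -2 3)² = 125/12376, sgn -1
B: Δ = 2!·2!·12!/17! = 1/185640; Racah Σ t=0..2: t=0:+1/159667200 t=1:−1/7257600 t=2:+1/8709120 = -1/59875200; ⇒ 3j(2 7 7; 0 4 -4)² = 8/23205, sgn +1
I_A²/I_B² = (125/12376)/(8/23205) = 1875/64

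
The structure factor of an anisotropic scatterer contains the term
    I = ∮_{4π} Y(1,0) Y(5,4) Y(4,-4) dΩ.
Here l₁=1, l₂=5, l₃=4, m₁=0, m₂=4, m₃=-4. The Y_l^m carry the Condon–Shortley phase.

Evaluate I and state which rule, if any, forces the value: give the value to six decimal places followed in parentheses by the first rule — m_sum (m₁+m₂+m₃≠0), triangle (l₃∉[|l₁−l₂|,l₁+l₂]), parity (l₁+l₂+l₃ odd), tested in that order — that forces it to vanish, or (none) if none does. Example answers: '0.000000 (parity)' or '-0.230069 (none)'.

m-sum 0 ✓  L=10 even ✓  4≤4≤6 ✓
Π(2lᵢ+1) = 3×11×9 = 297
triangle coeff Δ(1,5,4) = 1/495
Σ_t [1,1]: t=1:−1/576 = -1/576
(3j)²=5/99 [(1 5 4; 0 0 0)], sign=-1
Σ_t [1,1]: t=1:−1/40320 = -1/40320
(3j)²=1/55 [(1 5 4; 0 4 -4)], sign=-1
⇒ 4πI² = 3/11
I = (+1)√(3/11/(4π)) = 0.14731920
No selection rule forces the value: the integral is nonzero (none).

0.147319 (none)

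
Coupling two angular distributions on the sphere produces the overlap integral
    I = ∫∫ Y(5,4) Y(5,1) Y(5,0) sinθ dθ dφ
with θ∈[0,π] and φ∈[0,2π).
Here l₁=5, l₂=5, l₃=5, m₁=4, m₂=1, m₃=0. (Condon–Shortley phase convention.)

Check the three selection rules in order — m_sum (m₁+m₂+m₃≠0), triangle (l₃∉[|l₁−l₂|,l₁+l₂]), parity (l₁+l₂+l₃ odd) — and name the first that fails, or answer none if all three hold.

m_sum

m₁+m₂+m₃ = 4 + 1 + 0 = 5  ✗
triangle: |5−5|=0 ≤ l₃=5 ≤ 5+5=10
parity: l₁+l₂+l₃ = 15 is odd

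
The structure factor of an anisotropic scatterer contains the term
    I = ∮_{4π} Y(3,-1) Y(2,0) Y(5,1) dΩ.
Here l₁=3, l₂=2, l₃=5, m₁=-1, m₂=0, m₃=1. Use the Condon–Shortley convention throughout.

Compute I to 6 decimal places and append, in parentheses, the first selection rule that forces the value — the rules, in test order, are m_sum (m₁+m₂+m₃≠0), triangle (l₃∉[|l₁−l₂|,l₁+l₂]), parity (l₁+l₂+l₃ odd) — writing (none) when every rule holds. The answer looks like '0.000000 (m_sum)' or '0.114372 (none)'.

Rules hold: Σm=0, L=10 even, 1≤5≤5.
N = 7·5·11 = 385
Δ = 0!·6!·4!/11! = 1/2310
Racah Σ t=0..0: t=0:+1/144 = 1/144
⇒ 3j(3 2 5; 0 0 0)² = 10/231, sgn -1
Racah Σ t=0..0: t=0:+1/192 = 1/192
⇒ 3j(3 2 5; -1 0 1)² = 3/77, sgn +1
4πI² = N·(3j₀)²·(3jₘ)² = 50/77
I = -1·√(0.649351/4π) = -0.22731846
No selection rule forces the value: the integral is nonzero (none).

-0.227318 (none)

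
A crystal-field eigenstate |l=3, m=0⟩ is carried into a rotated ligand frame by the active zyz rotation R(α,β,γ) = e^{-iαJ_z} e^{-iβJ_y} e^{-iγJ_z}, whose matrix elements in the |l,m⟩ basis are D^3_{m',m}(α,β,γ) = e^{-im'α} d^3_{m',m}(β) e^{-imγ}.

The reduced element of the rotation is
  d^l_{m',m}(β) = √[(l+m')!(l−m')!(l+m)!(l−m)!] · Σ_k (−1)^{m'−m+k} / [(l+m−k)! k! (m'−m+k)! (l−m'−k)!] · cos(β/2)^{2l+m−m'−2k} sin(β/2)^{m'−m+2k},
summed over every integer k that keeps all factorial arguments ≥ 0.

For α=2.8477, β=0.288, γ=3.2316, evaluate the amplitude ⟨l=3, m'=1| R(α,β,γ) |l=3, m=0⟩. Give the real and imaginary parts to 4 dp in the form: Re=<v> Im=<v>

D^3_{1,0}(2.8477,0.2880,3.2316) = e^{-i·1·2.8477}·d^3_{1,0}(0.2880)·e^{-i·0·3.2316}. Compute d first:
Half-angle: c=0.989650, s=0.143503. N=√(24·2·6·6)=41.569219
The bounds max(0,m−m')=0 and min(l+m,l−m')=2 give 3 terms
  k=0: (−1)^1·41.5692/(12)·0.9896^5·0.1435^1 = -0.471910
  k=1: (−1)^2·41.5692/(4)·0.9896^3·0.1435^3 = +0.029767
  k=2: (−1)^3·41.5692/(12)·0.9896^1·0.1435^5 = -0.000209
d^3_{1,0}(0.2880) = -0.471910 +0.029767 -0.000209 = -0.442351
D = (-0.957124-0.289680i)·(-0.442351)·(+1.000000+0.000000i) = +0.423385+0.128140i

Re=0.4234 Im=0.1281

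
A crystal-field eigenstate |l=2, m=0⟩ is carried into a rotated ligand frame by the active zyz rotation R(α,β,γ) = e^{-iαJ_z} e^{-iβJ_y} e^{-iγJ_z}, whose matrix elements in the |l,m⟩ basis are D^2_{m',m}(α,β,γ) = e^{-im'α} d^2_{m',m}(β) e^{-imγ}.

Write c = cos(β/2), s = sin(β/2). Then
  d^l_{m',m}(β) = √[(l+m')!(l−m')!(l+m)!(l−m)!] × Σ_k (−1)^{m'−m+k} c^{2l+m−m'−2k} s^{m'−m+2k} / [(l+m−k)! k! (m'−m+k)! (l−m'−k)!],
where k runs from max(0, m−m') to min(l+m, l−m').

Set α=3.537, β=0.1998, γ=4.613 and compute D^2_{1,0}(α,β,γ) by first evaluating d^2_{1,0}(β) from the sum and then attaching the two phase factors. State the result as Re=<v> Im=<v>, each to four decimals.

Re=0.2199 Im=-0.0918

First d^2_{1,0}(β=0.1998), then the phase factors e^{-i(1)α} and e^{-i(0)γ}:
c=cos(0.199800/2)=0.995014, s=sin(0.199800/2)=0.099734; N=√[6·1·2·2]=4.898979
k∈{0,1} keeps every argument non-negative
  k=0: (−1)^1·4.8990/(2)·0.9950^3·0.0997^1 = -0.240661
  k=1: (−1)^2·4.8990/(2)·0.9950^1·0.0997^3 = +0.002418
d^2_{1,0}(0.1998) = -0.240661 +0.002418 = -0.238243
D = (-0.922840+0.385184i)·(-0.238243)·(+1.000000+0.000000i) = +0.219861-0.091768i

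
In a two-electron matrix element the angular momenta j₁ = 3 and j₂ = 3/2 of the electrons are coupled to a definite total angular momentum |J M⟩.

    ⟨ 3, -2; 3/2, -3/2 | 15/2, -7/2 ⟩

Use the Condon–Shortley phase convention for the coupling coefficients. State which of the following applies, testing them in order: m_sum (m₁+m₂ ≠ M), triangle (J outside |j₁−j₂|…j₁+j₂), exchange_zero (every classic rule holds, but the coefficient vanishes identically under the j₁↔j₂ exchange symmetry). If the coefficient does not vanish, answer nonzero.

m-sum: m₁+m₂ = -2+(-3/2) = -7/2, M = -7/2  ✓
triangle: need |j₁−j₂| ≤ J ≤ j₁+j₂, i.e. J ∈ [3/2, 9/2]; J = 15/2 is outside ✗ ⇒ coefficient is 0

triangle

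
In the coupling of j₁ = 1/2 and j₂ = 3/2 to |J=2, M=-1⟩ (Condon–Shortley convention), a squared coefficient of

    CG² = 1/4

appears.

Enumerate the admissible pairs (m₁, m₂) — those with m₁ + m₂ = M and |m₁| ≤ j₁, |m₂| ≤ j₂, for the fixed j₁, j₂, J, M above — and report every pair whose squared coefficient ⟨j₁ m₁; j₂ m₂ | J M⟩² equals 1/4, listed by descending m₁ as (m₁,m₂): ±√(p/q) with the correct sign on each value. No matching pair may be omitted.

Admissible pairs with m₁+m₂ = M = -1: (-1/2,-1/2), (1/2,-3/2)
  (m₁,m₂)=(1/2,-3/2): CG² = 1/4, CG = +√(1/4)   ← matches the target
  (m₁,m₂)=(-1/2,-1/2): CG² = 3/4, CG = +√(3/4)
Pairs with CG² = 1/4: (1/2,-3/2): +√(1/4)

(1/2,-3/2): +√(1/4)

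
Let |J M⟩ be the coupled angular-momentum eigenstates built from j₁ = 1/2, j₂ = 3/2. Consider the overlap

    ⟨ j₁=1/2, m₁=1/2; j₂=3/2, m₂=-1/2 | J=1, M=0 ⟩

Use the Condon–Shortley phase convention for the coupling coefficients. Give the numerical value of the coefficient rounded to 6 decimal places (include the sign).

j₁+j₂−J=1  J+j₁−j₂=0  J−j₁+j₂=2  j₁+j₂+J+1=4
(j₁±m₁, j₂±m₂, J±M) = (1,0,1,2,1,1)
P² = 1/2
sum k=0..0:
  [0] +1/1 = 1
S = 1
C² = P²·S² = 1/2 ; C = +0.707107

+0.707107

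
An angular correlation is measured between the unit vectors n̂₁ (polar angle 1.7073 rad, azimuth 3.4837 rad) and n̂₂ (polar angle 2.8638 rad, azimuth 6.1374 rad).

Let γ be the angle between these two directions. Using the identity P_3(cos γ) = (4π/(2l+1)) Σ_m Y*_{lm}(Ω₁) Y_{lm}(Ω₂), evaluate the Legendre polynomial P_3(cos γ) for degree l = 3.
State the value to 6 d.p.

0.160432

Term-by-term m-sum for l=3 (normalisation 4π/7 = 1.795196):
  term(m=-3) = -0.000373-0.003471i   from Y*(Ω₁)=-0.210134-0.347026i, Y(Ω₂)=+0.007795+0.003644i
  term(m=-2) = +0.005655+0.008355i   from Y*(Ω₁)=-0.105773-0.086275i, Y(Ω₂)=-0.070791-0.021246i
  term(m=-1) = +0.082425+0.043742i   from Y*(Ω₁)=+0.273693+0.097465i, Y(Ω₂)=+0.317775+0.046658i
  term(m=+0) = -0.086046+0.000000i   from Y*(Ω₁)=+0.147644-0.000000i, Y(Ω₂)=-0.582797+0.000000i
  term(m=+1) = +0.082425-0.043742i   from Y*(Ω₁)=-0.273693+0.097465i, Y(Ω₂)=-0.317775+0.046658i
  term(m=+2) = +0.005655-0.008355i   from Y*(Ω₁)=-0.105773+0.086275i, Y(Ω₂)=-0.070791+0.021246i
  term(m=+3) = -0.000373+0.003471i   from Y*(Ω₁)=+0.210134-0.347026i, Y(Ω₂)=-0.007795+0.003644i
Σ over m = +0.089367+0.000000i; ×(4π/7) → +0.160432+0.000000i. Real part: 0.160432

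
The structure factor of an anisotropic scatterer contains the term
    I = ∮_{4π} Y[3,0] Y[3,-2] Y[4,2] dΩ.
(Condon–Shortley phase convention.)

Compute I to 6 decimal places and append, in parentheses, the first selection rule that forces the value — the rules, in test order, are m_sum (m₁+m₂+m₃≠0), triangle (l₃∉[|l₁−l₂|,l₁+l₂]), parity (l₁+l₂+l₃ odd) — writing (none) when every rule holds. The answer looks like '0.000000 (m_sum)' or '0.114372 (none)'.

m-sum 0 ✓  L=10 even ✓  0≤4≤6 ✓
Π(2lᵢ+1) = 7×7×9 = 441
triangle coeff Δ(3,3,4) = 1/34650
Σ_t [0,2]: t=0:+1/72 t=1:−1/16 t=2:+1/72 = -5/144
(3j)²=2/77 [(3 3 4; 0 0 0)], sign=-1
Σ_t [0,1]: t=0:+1/72 t=1:−1/96 = 1/288
(3j)²=1/462 [(3 3 4; 0 -2 2)], sign=+1
⇒ 4πI² = 3/121
I = (-1)√(3/121/(4π)) = -0.04441841
No selection rule forces the value: the integral is nonzero (none).

-0.044418 (none)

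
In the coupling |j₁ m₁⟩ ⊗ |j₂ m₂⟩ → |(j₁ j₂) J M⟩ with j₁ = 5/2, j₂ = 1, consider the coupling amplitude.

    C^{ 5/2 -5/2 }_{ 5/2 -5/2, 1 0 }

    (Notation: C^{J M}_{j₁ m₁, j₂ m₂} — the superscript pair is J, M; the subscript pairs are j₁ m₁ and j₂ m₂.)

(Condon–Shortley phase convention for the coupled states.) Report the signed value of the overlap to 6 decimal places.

−√(5/7) = -0.845154

j₁+j₂−J=1  J+j₁−j₂=4  J−j₁+j₂=1  j₁+j₂+J+1=7
(j₁±m₁, j₂±m₂, J±M) = (0,5,1,1,0,5)
P² = 2880/7
sum k=1..1:
  [1] −1/24 = -1/24
S = -1/24
C² = P²·S² = 5/7 ; C = -0.845154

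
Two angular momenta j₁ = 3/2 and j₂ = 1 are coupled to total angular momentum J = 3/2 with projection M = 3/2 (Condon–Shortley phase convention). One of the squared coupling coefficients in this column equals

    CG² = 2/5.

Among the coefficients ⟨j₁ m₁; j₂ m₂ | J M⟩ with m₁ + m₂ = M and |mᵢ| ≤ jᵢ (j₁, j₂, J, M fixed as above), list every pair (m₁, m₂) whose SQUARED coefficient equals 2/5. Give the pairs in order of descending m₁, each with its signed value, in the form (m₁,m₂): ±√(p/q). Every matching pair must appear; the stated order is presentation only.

Admissible pairs with m₁+m₂ = M = 3/2: (1/2,1), (3/2,0)
  (m₁,m₂)=(3/2,0): CG² = 3/5, CG = +√(3/5)
  (m₁,m₂)=(1/2,1): CG² = 2/5, CG = −√(2/5)   ← matches the target
Pairs with CG² = 2/5: (1/2,1): −√(2/5)

(1/2,1): −√(2/5)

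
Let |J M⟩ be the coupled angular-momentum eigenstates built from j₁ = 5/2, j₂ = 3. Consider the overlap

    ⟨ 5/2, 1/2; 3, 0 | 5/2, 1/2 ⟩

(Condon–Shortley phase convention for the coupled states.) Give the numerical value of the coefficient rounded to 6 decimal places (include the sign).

√[6·3!2!3!/9! · 3!2!3!3!3!2!] = √(216/35)
  +(−1)^0/∏(0,3,2,3,0,0)! = 1/72  (running 1/72)
  +(−1)^1/∏(1,2,1,2,1,1)! = -1/4  (running -17/72)
  +(−1)^2/∏(2,1,0,1,2,2)! = 1/8  (running -1/9)
⟨..|..⟩ = √(216/35)·(-1/9) = -0.276026

-0.276026  (= −√(8/105))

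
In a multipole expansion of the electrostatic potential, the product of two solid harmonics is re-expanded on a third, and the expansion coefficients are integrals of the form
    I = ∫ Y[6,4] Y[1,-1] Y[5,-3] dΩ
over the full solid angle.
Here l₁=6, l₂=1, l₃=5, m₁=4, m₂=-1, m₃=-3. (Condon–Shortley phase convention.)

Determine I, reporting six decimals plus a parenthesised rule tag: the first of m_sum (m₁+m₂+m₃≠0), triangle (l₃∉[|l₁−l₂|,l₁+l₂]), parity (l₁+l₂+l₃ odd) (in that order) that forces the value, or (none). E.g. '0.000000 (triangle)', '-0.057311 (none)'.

Rules hold: Σm=0, L=12 even, 5≤5≤7.
N = 13·3·11 = 429
Δ = 2!·10!·0!/13! = 1/858
Racah Σ t=1..1: t=1:−1/14400 = -1/14400
⇒ 3j(6 1 5; 0 0 0)² = 6/143, sgn +1
Racah Σ t=0..0: t=0:+1/161280 = 1/161280
⇒ 3j(6 1 5; 4 -1 -3)² = 15/286, sgn +1
4πI² = N·(3j₀)²·(3jₘ)² = 135/143
I = +1·√(0.944056/4π) = 0.27409047
No selection rule forces the value: the integral is nonzero (none).

0.274090 (none)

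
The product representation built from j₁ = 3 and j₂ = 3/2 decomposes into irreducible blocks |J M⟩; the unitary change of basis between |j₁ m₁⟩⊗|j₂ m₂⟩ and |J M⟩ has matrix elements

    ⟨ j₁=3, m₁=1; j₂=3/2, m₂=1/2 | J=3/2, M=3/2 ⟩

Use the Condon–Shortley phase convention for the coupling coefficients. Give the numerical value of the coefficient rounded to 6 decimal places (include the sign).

√[4·3!3!0!/7! · 4!2!2!1!3!0!] = √(576/35)
  +(−1)^2/∏(2,1,0,0,3,0)! = 1/12  (running 1/12)
⟨..|..⟩ = √(576/35)·(1/12) = +0.338062

+√(4/35) = +0.338062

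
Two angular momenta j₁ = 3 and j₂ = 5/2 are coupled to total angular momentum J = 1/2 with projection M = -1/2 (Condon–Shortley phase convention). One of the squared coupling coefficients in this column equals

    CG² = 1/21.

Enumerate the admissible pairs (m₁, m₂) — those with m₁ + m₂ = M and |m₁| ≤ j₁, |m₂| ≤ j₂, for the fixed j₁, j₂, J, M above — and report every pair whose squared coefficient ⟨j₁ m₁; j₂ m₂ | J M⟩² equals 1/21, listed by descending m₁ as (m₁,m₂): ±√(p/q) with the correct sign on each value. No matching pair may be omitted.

(2,-5/2): +√(1/21)

Admissible pairs with m₁+m₂ = M = -1/2: (-3,5/2), (-2,3/2), (-1,1/2), (0,-1/2), (1,-3/2), (2,-5/2)
  (m₁,m₂)=(2,-5/2): CG² = 1/21, CG = +√(1/21)   ← matches the target
  (m₁,m₂)=(1,-3/2): CG² = 2/21, CG = −√(2/21)
  (m₁,m₂)=(0,-1/2): CG² = 1/7, CG = +√(1/7)
  (m₁,m₂)=(-1,1/2): CG² = 4/21, CG = −√(4/21)
  (m₁,m₂)=(-2,3/2): CG² = 5/21, CG = +√(5/21)
  (m₁,m₂)=(-3,5/2): CG² = 2/7, CG = −√(2/7)
Pairs with CG² = 1/21: (2,-5/2): +√(1/21)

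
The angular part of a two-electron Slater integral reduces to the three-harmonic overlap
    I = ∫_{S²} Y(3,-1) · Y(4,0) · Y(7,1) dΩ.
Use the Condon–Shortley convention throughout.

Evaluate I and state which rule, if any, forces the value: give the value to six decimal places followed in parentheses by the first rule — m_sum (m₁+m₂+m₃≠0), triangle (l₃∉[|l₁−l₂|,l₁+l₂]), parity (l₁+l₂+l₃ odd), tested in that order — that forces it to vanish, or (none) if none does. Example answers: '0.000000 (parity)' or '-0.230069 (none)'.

Checks pass: Σm=0; 14 even; l₃=7∈[1,7].
(2·3+1)(2·4+1)(2·7+1) = 945
Δ: 0! 6! 8! / 15! → 1/45045
sum: t=0:+1/20736 = 1/20736
3j²(3 4 7; 0 0 0) = Δ·Π!·Σ² = 35/1287  (sign -1)
sum: t=0:+1/27648 = 1/27648
3j²(3 4 7; -1 0 1) = Δ·Π!·Σ² = 10/429  (sign +1)
combine: 4πI² = 945·35/1287·10/429 = 12250/20449
take √, sign -1: I = -0.21833687
No selection rule forces the value: the integral is nonzero (none).

-0.218337 (none)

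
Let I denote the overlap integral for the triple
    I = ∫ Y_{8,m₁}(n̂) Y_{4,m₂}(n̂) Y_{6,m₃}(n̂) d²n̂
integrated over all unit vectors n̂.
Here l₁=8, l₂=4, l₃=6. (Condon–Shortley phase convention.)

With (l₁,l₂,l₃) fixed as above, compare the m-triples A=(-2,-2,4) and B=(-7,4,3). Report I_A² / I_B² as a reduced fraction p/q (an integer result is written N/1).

Same 8,4,6: normalisation and zero-m 3j drop out of the ratio.
A: Δ: 6! 10! 2! / 19! → 1/23279256; sum: t=0:+1/5225472000 t=1:−1/43545600 t=2:+1/7741440 = 139/1306368000; 3j²(8 4 6; -2 -2 4) = Δ·Π!·Σ² = 38642/2909907  (sign +1)
B: Δ: 6! 10! 2! / 19! → 1/23279256; sum: t=6:+1/522547200 = 1/522547200; 3j²(8 4 6; -7 4 3) = Δ·Π!·Σ² = 35/1938  (sign -1)
I_A²/I_B² = (38642/2909907)/(35/1938) = 77284/105105

77284/105105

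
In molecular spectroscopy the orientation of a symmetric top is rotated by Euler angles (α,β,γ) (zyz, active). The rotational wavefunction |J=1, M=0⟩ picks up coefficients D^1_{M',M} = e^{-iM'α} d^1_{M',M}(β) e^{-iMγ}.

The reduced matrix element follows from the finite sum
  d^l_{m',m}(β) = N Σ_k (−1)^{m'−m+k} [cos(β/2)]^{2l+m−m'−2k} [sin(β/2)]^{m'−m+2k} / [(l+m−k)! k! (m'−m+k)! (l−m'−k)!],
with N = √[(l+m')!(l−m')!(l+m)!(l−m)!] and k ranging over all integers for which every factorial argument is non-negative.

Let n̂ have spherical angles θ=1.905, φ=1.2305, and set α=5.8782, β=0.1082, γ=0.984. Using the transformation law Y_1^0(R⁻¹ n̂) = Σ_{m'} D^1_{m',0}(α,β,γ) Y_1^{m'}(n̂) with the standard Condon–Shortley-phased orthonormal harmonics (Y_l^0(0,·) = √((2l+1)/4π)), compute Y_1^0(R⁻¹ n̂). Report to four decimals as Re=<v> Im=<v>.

Need the full column D^1_{m',0} for m'=−1..1 at α=5.8782, β=0.1082, γ=0.9840.
cos(β/2)=0.998537, sin(β/2)=0.054074
d^1_{-1,0}: single k=1 term ⇒ +0.076360;  D = +0.070183-0.030086i
d^1_{0,0}: k∈[0..1] ⇒ +0.997076 -0.002924 = +0.994152;  D = +0.994152+0.000000i
d^1_{1,0}: single k=0 term ⇒ -0.076360;  D = -0.070183-0.030086i
Y_1^{m'}(θ=1.905,φ=1.2305) and Σ D·Y over m':
  (+0.0702-0.0301i)·(+0.1089-0.3077i)  (+0.9942+0.0000i)·(-0.1603+0.0000i)  (-0.0702-0.0301i)·(-0.1089-0.3077i)
Y_1^0(R⁻¹ n̂) = -0.162555+0.000000i

Re=-0.1626 Im=0.0000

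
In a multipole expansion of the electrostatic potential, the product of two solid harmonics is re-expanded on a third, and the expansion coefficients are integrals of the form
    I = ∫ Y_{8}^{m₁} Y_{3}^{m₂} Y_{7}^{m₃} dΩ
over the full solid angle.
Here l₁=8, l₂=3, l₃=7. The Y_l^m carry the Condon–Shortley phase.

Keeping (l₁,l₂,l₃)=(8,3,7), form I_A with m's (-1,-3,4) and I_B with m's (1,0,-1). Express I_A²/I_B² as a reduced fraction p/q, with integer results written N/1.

1375/2523

Same 8,3,7: normalisation and zero-m 3j drop out of the ratio.
A: Δ: 4! 12! 2! / 19! → 1/5290740; sum: t=0:+1/104509440 = 1/104509440; 3j²(8 3 7; -1 -3 4) = Δ·Π!·Σ² = 275/50388  (sign -1)
B: Δ: 4! 12! 2! / 19! → 1/5290740; sum: t=1:−1/6220800 t=2:+1/2419200 t=3:−1/11612160 = 29/174182400; 3j²(8 3 7; 1 0 -1) = Δ·Π!·Σ² = 841/83980  (sign +1)
I_A²/I_B² = (275/50388)/(841/83980) = 1375/2523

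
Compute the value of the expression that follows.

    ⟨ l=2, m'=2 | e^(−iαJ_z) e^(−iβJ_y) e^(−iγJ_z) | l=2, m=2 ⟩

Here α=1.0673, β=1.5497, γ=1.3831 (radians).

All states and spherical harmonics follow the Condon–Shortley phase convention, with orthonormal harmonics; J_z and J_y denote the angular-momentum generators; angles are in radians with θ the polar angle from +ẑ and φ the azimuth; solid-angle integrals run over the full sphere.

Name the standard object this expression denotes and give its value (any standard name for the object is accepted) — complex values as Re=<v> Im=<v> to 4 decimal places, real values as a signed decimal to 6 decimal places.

This is a Wigner D-matrix element — the rotation-matrix element ⟨l m'| R(α,β,γ) |l m⟩ in the angular-momentum basis.
D^2_{2,2}(1.0673,1.5497,1.3831) = e^{-i·2·1.0673}·d^2_{2,2}(1.5497)·e^{-i·2·1.3831}. Compute d first:
With c≡cos(β/2)=0.714526 and s≡sin(β/2)=0.699609, N=[24·1·24·1]^{1/2}=24.000000
Admissible k: 0..0 (factorial args all ≥0)
  k=0: (−1)^0·24.0000/(24)·0.7145^4·0.6996^0 = +0.260659
d^2_{2,2}(1.5497) = +0.260659
Attach z-rotation phases: D = e^{-i(2)(1.0673)}·(+0.260659)·e^{-i(2)(1.3831)} = +0.048821+0.256046i

Wigner D-matrix element, Re=0.0488 Im=0.2560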